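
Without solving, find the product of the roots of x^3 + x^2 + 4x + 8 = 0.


By Vieta's formulas for x^3 + bx^2 + cx + d = 0:
  r1 + r2 + r3 = -b/a = -1
  r1*r2 + r1*r3 + r2*r3 = c/a = 4
  r1*r2*r3 = -d/a = -8


Product = -8


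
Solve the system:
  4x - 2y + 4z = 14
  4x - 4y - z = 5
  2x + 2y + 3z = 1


Using Cramer's rule. Expand each determinant along the first row.
D  = 4*[(-4)*3 - (-1)*2] - (-2)*[4*3 - (-1)*2] + 4*[4*2 - (-4)*2]
  = 4*(-10) - (-2)*(14) + 4*(16) = 52
Dx = 14*[(-4)*3 - (-1)*2] - (-2)*[5*3 - (-1)*1] + 4*[5*2 - (-4)*1]
  = 14*(-10) - (-2)*(16) + 4*(14) = -52
Dy = 4*[5*3 - (-1)*1] - 14*[4*3 - (-1)*2] + 4*[4*1 - 5*2]
  = 4*(16) - 14*(14) + 4*(-6) = -156
Dz = 4*[(-4)*1 - 5*2] - (-2)*[4*1 - 5*2] + 14*[4*2 - (-4)*2]
  = 4*(-14) - (-2)*(-6) + 14*(16) = 156
x = Dx/D = -52/52 = -1, y = Dy/D = -156/52 = -3, z = Dz/D = 156/52 = 3
Check eq1: (4)(-1) + (-2)(-3) + (4)(3) = 14 = 14 ✓
Check eq2: (4)(-1) + (-4)(-3) + (-1)(3) = 5 = 5 ✓
Check eq3: (2)(-1) + (2)(-3) + (3)(3) = 1 = 1 ✓

x = -1, y = -3, z = 3


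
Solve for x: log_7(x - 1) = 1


Convert to exponential form: x - 1 = 7^1 = 7
x = 7 + 1 = 8
Check: log_7(8 - 1) = log_7(7) = log_7(7) = 1 ✓

x = 8


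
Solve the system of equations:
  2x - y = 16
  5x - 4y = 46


Using Cramer's rule:
Determinant D = (2)(-4) - (5)(-1) = -8 + 5 = -3
Dx = (16)(-4) - (46)(-1) = -64 + 46 = -18
Dy = (2)(46) - (5)(16) = 92 - 80 = 12
x = Dx/D = -18/-3 = 6
y = Dy/D = 12/-3 = -4

x = 6, y = -4


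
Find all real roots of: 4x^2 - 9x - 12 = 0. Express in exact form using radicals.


Using the quadratic formula: x = (-b ± sqrt(b^2 - 4ac)) / (2a)
Here a = 4, b = -9, c = -12
Discriminant = b^2 - 4ac = (-9)^2 - 4(4)(-12) = 81 + 192 = 273
Since discriminant = 273 > 0, there are two real roots.
x = (9 ± sqrt(273)) / 8
Numerically: x ≈ 3.1903 or x ≈ -0.9403

x = (9 + sqrt(273)) / 8 or x = (9 - sqrt(273)) / 8


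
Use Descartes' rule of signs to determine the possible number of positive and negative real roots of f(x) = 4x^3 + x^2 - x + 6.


Descartes' rule of signs:

For positive roots, count sign changes in f(x) = 4x^3 + x^2 - x + 6:
Signs of coefficients: +, +, -, +
Number of sign changes: 2
Possible positive real roots: 2, 0

For negative roots, examine f(-x) = -4x^3 + x^2 + x + 6:
Signs of coefficients: -, +, +, +
Number of sign changes: 1
Possible negative real roots: 1

Positive roots: 2 or 0; Negative roots: 1


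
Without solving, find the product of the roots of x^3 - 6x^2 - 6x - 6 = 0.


By Vieta's formulas for x^3 + bx^2 + cx + d = 0:
  r1 + r2 + r3 = -b/a = 6
  r1*r2 + r1*r3 + r2*r3 = c/a = -6
  r1*r2*r3 = -d/a = 6


Product = 6


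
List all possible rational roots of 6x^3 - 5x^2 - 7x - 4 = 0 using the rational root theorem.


Rational root theorem: possible roots are ±p/q where:
  p divides the constant term (-4): p ∈ {1, 2, 4}
  q divides the leading coefficient (6): q ∈ {1, 2, 3, 6}

All possible rational roots: -4, -2, -4/3, -1, -2/3, -1/2, -1/3, -1/6, 1/6, 1/3, 1/2, 2/3, 1, 4/3, 2, 4

-4, -2, -4/3, -1, -2/3, -1/2, -1/3, -1/6, 1/6, 1/3, 1/2, 2/3, 1, 4/3, 2, 4


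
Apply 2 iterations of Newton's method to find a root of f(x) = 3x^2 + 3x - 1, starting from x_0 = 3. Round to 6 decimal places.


Newton's method: x_(n+1) = x_n - f(x_n)/f'(x_n)
f(x) = 3x^2 + 3x - 1
f'(x) = 6x + 3

Iteration 1:
  f(3.000000) = 35.000000
  f'(3.000000) = 21.000000
  x_1 = 3.000000 - (35.000000)/(21.000000) = 1.333333

Iteration 2:
  f(1.333333) = 8.333333
  f'(1.333333) = 11.000000
  x_2 = 1.333333 - (8.333333)/(11.000000) = 0.575758

x_2 = 0.575758


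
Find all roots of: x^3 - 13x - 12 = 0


Let p(x) = x^3 - 13x - 12. By the rational root theorem (leading coefficient 1), any rational root is an integer divisor of 12: try ±1, ±2, ... in turn.
Test x = 1: value = -24 ≠ 0.
Test x = -1: value = 0 ✓, so (x + 1) is a factor.
Synthetic division by (x + 1): bring down 1; 1(-1) + 0 = -1; (-1)(-1) - 13 = -12; (-12)(-1) - 12 = 0 → quotient x^2 - x - 12, remainder 0.
Solve the quadratic x^2 - x - 12 = 0: discriminant = (-1)^2 - 4(1)(-12) = 1 + 48 = 49.
sqrt(49) = 7, so x = (1 ± 7)/2: x = 4 or x = -3.
Collecting all roots found:

x = -3, x = -1, x = 4


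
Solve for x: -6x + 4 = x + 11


Starting with: -6x + 4 = x + 11
Move all x terms to left: (-6 - 1)x = 11 - 4
Simplify: -7x = 7
Divide both sides by -7: x = -1

x = -1


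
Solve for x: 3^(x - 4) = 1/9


Express both sides with the same base.
1/9 = 3^(-2)
Since the bases match, equate exponents: x - 4 = -2
So x = -2 - (-4) = 2

x = 2


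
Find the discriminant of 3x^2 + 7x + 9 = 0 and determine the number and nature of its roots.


For ax^2 + bx + c = 0, discriminant D = b^2 - 4ac
Here a = 3, b = 7, c = 9
D = (7)^2 - 4(3)(9) = 49 - 108 = -59

D = -59 < 0
The equation has no real roots (2 complex conjugate roots).

Discriminant = -59, no real roots (2 complex conjugate roots)


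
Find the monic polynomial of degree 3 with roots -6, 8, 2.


A monic polynomial with roots -6, 8, 2 is:
p(x) = (x + 6)(x - 8)(x - 2)
After multiplying by (x + 6): x + 6
After multiplying by (x - 8): x^2 - 2x - 48
After multiplying by (x - 2): x^3 - 4x^2 - 44x + 96

x^3 - 4x^2 - 44x + 96


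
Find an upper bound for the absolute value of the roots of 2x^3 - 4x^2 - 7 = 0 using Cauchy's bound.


Cauchy's bound: all roots r satisfy |r| <= 1 + max(|a_i/a_n|) for i = 0,...,n-1
where a_n is the leading coefficient.

Coefficients: [2, -4, 0, -7]
Leading coefficient a_n = 2
Ratios |a_i/a_n|: 2, 0, 7/2
Maximum ratio: 7/2
Cauchy's bound: |r| <= 1 + 7/2 = 9/2

Upper bound = 9/2


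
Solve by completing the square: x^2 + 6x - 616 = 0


Start: x^2 + 6x - 616 = 0
Move constant: x^2 + 6x = 616
Half of 6 is 3, squared is 9
Add 9 to both sides: x^2 + 6x + 9 = 625
(x + 3)^2 = 625
x + 3 = ±25
x = -3 + 25 = 22 or x = -3 - 25 = -28

x = -28, x = 22


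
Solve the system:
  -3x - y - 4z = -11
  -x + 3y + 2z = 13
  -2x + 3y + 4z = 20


Using Cramer's rule. Expand each determinant along the first row.
D  = (-3)*[3*4 - 2*3] - (-1)*[(-1)*4 - 2*(-2)] + (-4)*[(-1)*3 - 3*(-2)]
  = (-3)*(6) - (-1)*(0) + (-4)*(3) = -30
Dx = (-11)*[3*4 - 2*3] - (-1)*[13*4 - 2*20] + (-4)*[13*3 - 3*20]
  = (-11)*(6) - (-1)*(12) + (-4)*(-21) = 30
Dy = (-3)*[13*4 - 2*20] - (-11)*[(-1)*4 - 2*(-2)] + (-4)*[(-1)*20 - 13*(-2)]
  = (-3)*(12) - (-11)*(0) + (-4)*(6) = -60
Dz = (-3)*[3*20 - 13*3] - (-1)*[(-1)*20 - 13*(-2)] + (-11)*[(-1)*3 - 3*(-2)]
  = (-3)*(21) - (-1)*(6) + (-11)*(3) = -90
x = Dx/D = 30/-30 = -1, y = Dy/D = -60/-30 = 2, z = Dz/D = -90/-30 = 3
Check eq1: (-3)(-1) + (-1)(2) + (-4)(3) = -11 = -11 ✓
Check eq2: (-1)(-1) + (3)(2) + (2)(3) = 13 = 13 ✓
Check eq3: (-2)(-1) + (3)(2) + (4)(3) = 20 = 20 ✓

x = -1, y = 2, z = 3


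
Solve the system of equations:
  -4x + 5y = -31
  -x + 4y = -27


Using Cramer's rule:
Determinant D = (-4)(4) - (-1)(5) = -16 + 5 = -11
Dx = (-31)(4) - (-27)(5) = -124 + 135 = 11
Dy = (-4)(-27) - (-1)(-31) = 108 - 31 = 77
x = Dx/D = 11/-11 = -1
y = Dy/D = 77/-11 = -7

x = -1, y = -7


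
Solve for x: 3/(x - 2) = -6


Multiply both sides by (x - 2): 3 = -6(x - 2)
Distribute: 3 = -6x + 12
-6x = 3 - 12 = -9
x = 3/2

x = 3/2


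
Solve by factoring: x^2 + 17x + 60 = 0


We need two numbers that multiply to 60 and add to 17.
Those numbers are 12 and 5 (since 12 * 5 = 60 and 12 + 5 = 17).
So x^2 + 17x + 60 = (x + 12)(x + 5) = 0
Setting each factor to zero: x = -12 or x = -5

x = -12, x = -5


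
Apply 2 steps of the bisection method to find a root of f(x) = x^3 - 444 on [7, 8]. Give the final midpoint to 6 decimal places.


f(x) = x^3 - 444
f(7) = -101 < 0
f(8) = 68 > 0

Step 1: midpoint = (7.000000 + 8.000000)/2 = 7.500000
  f(7.500000) = -22.125000
  f(mid) < 0, so root is in [7.500000, 8.000000]

Step 2: midpoint = (7.500000 + 8.000000)/2 = 7.750000
  f(7.750000) = 21.484375
  f(mid) > 0, so root is in [7.500000, 7.750000]

midpoint = 7.750000


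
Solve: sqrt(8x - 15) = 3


Square both sides: 8x - 15 = 3^2 = 9
8x = 9 + 15 = 24
x = 3
Check: sqrt(8*3 - 15) = sqrt(9) = 3 ✓

x = 3


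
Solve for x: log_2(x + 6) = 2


Convert to exponential form: x + 6 = 2^2 = 4
x = 4 - 6 = -2
Check: log_2(-2 + 6) = log_2(4) = log_2(4) = 2 ✓

x = -2


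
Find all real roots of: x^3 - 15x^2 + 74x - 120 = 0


Let p(x) = x^3 - 15x^2 + 74x - 120. By the rational root theorem (leading coefficient 1), any rational root is an integer divisor of 120: try ±1, ±2, ... in turn.
Test x = 1: value = -60 ≠ 0.
Test x = -1: value = -210 ≠ 0.
Test x = 2: value = -24 ≠ 0.
Test x = -2: value = -336 ≠ 0.
Test x = 3: value = -6 ≠ 0.
Test x = -3: value = -504 ≠ 0.
Test x = 4: value = 0 ✓, so (x - 4) is a factor.
Synthetic division by (x - 4): bring down 1; 1(4) - 15 = -11; (-11)(4) + 74 = 30; 30(4) - 120 = 0 → quotient x^2 - 11x + 30, remainder 0.
Solve the quadratic x^2 - 11x + 30 = 0: discriminant = (-11)^2 - 4(1)(30) = 121 - 120 = 1.
sqrt(1) = 1, so x = (11 ± 1)/2: x = 6 or x = 5.

x = 4, x = 5, x = 6


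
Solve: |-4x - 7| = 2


An absolute value equation |expr| = 2 gives two cases:
Case 1: -4x - 7 = 2
  -4x = 9, so x = -9/4
Case 2: -4x - 7 = -2
  -4x = 5, so x = -5/4

x = -9/4, x = -5/4


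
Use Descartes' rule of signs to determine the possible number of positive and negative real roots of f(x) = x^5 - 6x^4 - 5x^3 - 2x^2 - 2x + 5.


Descartes' rule of signs:

For positive roots, count sign changes in f(x) = x^5 - 6x^4 - 5x^3 - 2x^2 - 2x + 5:
Signs of coefficients: +, -, -, -, -, +
Number of sign changes: 2
Possible positive real roots: 2, 0

For negative roots, examine f(-x) = -x^5 - 6x^4 + 5x^3 - 2x^2 + 2x + 5:
Signs of coefficients: -, -, +, -, +, +
Number of sign changes: 3
Possible negative real roots: 3, 1

Positive roots: 2 or 0; Negative roots: 3 or 1


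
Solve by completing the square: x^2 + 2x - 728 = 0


Start: x^2 + 2x - 728 = 0
Move constant: x^2 + 2x = 728
Half of 2 is 1, squared is 1
Add 1 to both sides: x^2 + 2x + 1 = 729
(x + 1)^2 = 729
x + 1 = ±27
x = -1 + 27 = 26 or x = -1 - 27 = -28

x = -28, x = 26


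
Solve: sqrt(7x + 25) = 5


Square both sides: 7x + 25 = 5^2 = 25
7x = 25 - 25 = 0
x = 0
Check: sqrt(7*0 + 25) = sqrt(25) = 5 ✓

x = 0


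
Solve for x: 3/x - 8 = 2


Subtract -8 from both sides: 3/x = 10
Multiply both sides by x: 3 = 10 * x
Divide by 10: x = 3/10

x = 3/10


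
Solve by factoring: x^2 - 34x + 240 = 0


We need two numbers that multiply to 240 and add to -34.
Those numbers are -24 and -10 (since (-24) * (-10) = 240 and (-24) + (-10) = -34).
So x^2 - 34x + 240 = (x - 24)(x - 10) = 0
Setting each factor to zero: x = 24 or x = 10

x = 10, x = 24


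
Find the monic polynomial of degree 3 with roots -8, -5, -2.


A monic polynomial with roots -8, -5, -2 is:
p(x) = (x + 8)(x + 5)(x + 2)
After multiplying by (x + 8): x + 8
After multiplying by (x + 5): x^2 + 13x + 40
After multiplying by (x + 2): x^3 + 15x^2 + 66x + 80

x^3 + 15x^2 + 66x + 80


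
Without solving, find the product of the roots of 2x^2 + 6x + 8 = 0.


By Vieta's formulas for ax^2 + bx + c = 0:
  Sum of roots = -b/a
  Product of roots = c/a

Here a = 2, b = 6, c = 8
Sum = -(6)/2 = -3
Product = 8/2 = 4

Product = 4


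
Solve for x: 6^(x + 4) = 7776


Express both sides with the same base.
7776 = 6^5
Since the bases match, equate exponents: x + 4 = 5
So x = 5 - (4) = 1

x = 1


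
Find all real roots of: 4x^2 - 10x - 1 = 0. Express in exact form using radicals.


Using the quadratic formula: x = (-b ± sqrt(b^2 - 4ac)) / (2a)
Here a = 4, b = -10, c = -1
Discriminant = b^2 - 4ac = (-10)^2 - 4(4)(-1) = 100 + 16 = 116
Since discriminant = 116 > 0, there are two real roots.
x = (10 ± 2*sqrt(29)) / 8
Simplifying: x = (5 ± sqrt(29)) / 4
Numerically: x ≈ 2.5963 or x ≈ -0.0963

x = (5 + sqrt(29)) / 4 or x = (5 - sqrt(29)) / 4


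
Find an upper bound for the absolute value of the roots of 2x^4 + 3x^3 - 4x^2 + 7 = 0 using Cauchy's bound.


Cauchy's bound: all roots r satisfy |r| <= 1 + max(|a_i/a_n|) for i = 0,...,n-1
where a_n is the leading coefficient.

Coefficients: [2, 3, -4, 0, 7]
Leading coefficient a_n = 2
Ratios |a_i/a_n|: 3/2, 2, 0, 7/2
Maximum ratio: 7/2
Cauchy's bound: |r| <= 1 + 7/2 = 9/2

Upper bound = 9/2


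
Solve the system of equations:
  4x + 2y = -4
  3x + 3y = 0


Using Cramer's rule:
Determinant D = (4)(3) - (3)(2) = 12 - 6 = 6
Dx = (-4)(3) - (0)(2) = -12 - 0 = -12
Dy = (4)(0) - (3)(-4) = 0 + 12 = 12
x = Dx/D = -12/6 = -2
y = Dy/D = 12/6 = 2

x = -2, y = 2


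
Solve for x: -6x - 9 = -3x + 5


Starting with: -6x - 9 = -3x + 5
Move all x terms to left: (-6 + 3)x = 5 + 9
Simplify: -3x = 14
Divide both sides by -3: x = -14/3

x = -14/3


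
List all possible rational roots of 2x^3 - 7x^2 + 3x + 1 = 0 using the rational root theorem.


Rational root theorem: possible roots are ±p/q where:
  p divides the constant term (1): p ∈ {1}
  q divides the leading coefficient (2): q ∈ {1, 2}

All possible rational roots: -1, -1/2, 1/2, 1

-1, -1/2, 1/2, 1


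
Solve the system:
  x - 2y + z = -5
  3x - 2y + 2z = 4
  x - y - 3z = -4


Using Cramer's rule. Expand each determinant along the first row.
D  = 1*[(-2)*(-3) - 2*(-1)] - (-2)*[3*(-3) - 2*1] + 1*[3*(-1) - (-2)*1]
  = 1*(8) - (-2)*(-11) + 1*(-1) = -15
Dx = (-5)*[(-2)*(-3) - 2*(-1)] - (-2)*[4*(-3) - 2*(-4)] + 1*[4*(-1) - (-2)*(-4)]
  = (-5)*(8) - (-2)*(-4) + 1*(-12) = -60
Dy = 1*[4*(-3) - 2*(-4)] - (-5)*[3*(-3) - 2*1] + 1*[3*(-4) - 4*1]
  = 1*(-4) - (-5)*(-11) + 1*(-16) = -75
Dz = 1*[(-2)*(-4) - 4*(-1)] - (-2)*[3*(-4) - 4*1] + (-5)*[3*(-1) - (-2)*1]
  = 1*(12) - (-2)*(-16) + (-5)*(-1) = -15
x = Dx/D = -60/-15 = 4, y = Dy/D = -75/-15 = 5, z = Dz/D = -15/-15 = 1
Check eq1: (1)(4) + (-2)(5) + (1)(1) = -5 = -5 ✓
Check eq2: (3)(4) + (-2)(5) + (2)(1) = 4 = 4 ✓
Check eq3: (1)(4) + (-1)(5) + (-3)(1) = -4 = -4 ✓

x = 4, y = 5, z = 1


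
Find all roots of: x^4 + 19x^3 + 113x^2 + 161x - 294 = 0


Let p(x) = x^4 + 19x^3 + 113x^2 + 161x - 294. By the rational root theorem (leading coefficient 1), any rational root is an integer divisor of 294: try ±1, ±2, ... in turn.
Test x = 1: value = 0 ✓, so (x - 1) is a factor.
Synthetic division by (x - 1): bring down 1; 1(1) + 19 = 20; 20(1) + 113 = 133; 133(1) + 161 = 294; 294(1) - 294 = 0 → quotient x^3 + 20x^2 + 133x + 294, remainder 0.
Continue with the quotient x^3 + 20x^2 + 133x + 294 (candidates must divide 294; re-test x = 1 first in case it repeats).
Test x = 1: value = 448 ≠ 0.
Test x = -1: value = 180 ≠ 0.
Test x = 2: value = 648 ≠ 0.
Test x = -2: value = 100 ≠ 0.
Test x = 3: value = 900 ≠ 0.
Test x = -3: value = 48 ≠ 0.
Test x = 6: value = 2028 ≠ 0.
Test x = -6: value = 0 ✓, so (x + 6) is a factor.
Synthetic division by (x + 6): bring down 1; 1(-6) + 20 = 14; 14(-6) + 133 = 49; 49(-6) + 294 = 0 → quotient x^2 + 14x + 49, remainder 0.
Solve the quadratic x^2 + 14x + 49 = 0: discriminant = 14^2 - 4(1)(49) = 196 - 196 = 0.
Discriminant = 0, so a double root: x = -14/2 = -7.
Collecting all roots found:

x = -7 (multiplicity 2), x = -6, x = 1


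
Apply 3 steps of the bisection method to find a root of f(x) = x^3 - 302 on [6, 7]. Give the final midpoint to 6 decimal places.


f(x) = x^3 - 302
f(6) = -86 < 0
f(7) = 41 > 0

Step 1: midpoint = (6.000000 + 7.000000)/2 = 6.500000
  f(6.500000) = -27.375000
  f(mid) < 0, so root is in [6.500000, 7.000000]

Step 2: midpoint = (6.500000 + 7.000000)/2 = 6.750000
  f(6.750000) = 5.546875
  f(mid) > 0, so root is in [6.500000, 6.750000]

Step 3: midpoint = (6.500000 + 6.750000)/2 = 6.625000
  f(6.625000) = -11.224609
  f(mid) < 0, so root is in [6.625000, 6.750000]

midpoint = 6.625000


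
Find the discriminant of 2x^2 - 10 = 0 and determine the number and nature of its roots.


For ax^2 + bx + c = 0, discriminant D = b^2 - 4ac
Here a = 2, b = 0, c = -10
D = (0)^2 - 4(2)(-10) = 0 + 80 = 80

D = 80 > 0 but not a perfect square
The equation has 2 distinct real irrational roots.

Discriminant = 80, 2 distinct real irrational roots


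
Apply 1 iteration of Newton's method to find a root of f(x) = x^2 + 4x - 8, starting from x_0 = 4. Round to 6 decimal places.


Newton's method: x_(n+1) = x_n - f(x_n)/f'(x_n)
f(x) = x^2 + 4x - 8
f'(x) = 2x + 4

Iteration 1:
  f(4.000000) = 24.000000
  f'(4.000000) = 12.000000
  x_1 = 4.000000 - (24.000000)/(12.000000) = 2.000000

x_1 = 2.000000


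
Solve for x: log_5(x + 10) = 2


Convert to exponential form: x + 10 = 5^2 = 25
x = 25 - 10 = 15
Check: log_5(15 + 10) = log_5(25) = log_5(25) = 2 ✓

x = 15


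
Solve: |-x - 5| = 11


An absolute value equation |expr| = 11 gives two cases:
Case 1: -x - 5 = 11
  -x = 16, so x = -16
Case 2: -x - 5 = -11
  -x = -6, so x = 6

x = -16, x = 6


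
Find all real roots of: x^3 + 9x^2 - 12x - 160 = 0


Let p(x) = x^3 + 9x^2 - 12x - 160. By the rational root theorem (leading coefficient 1), any rational root is an integer divisor of 160: try ±1, ±2, ... in turn.
Test x = 1: value = -162 ≠ 0.
Test x = -1: value = -140 ≠ 0.
Test x = 2: value = -140 ≠ 0.
Test x = -2: value = -108 ≠ 0.
Test x = 4: value = 0 ✓, so (x - 4) is a factor.
Synthetic division by (x - 4): bring down 1; 1(4) + 9 = 13; 13(4) - 12 = 40; 40(4) - 160 = 0 → quotient x^2 + 13x + 40, remainder 0.
Solve the quadratic x^2 + 13x + 40 = 0: discriminant = 13^2 - 4(1)(40) = 169 - 160 = 9.
sqrt(9) = 3, so x = (-13 ± 3)/2: x = -5 or x = -8.

x = -8, x = -5, x = 4


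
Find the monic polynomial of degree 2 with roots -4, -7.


A monic polynomial with roots -4, -7 is:
p(x) = (x + 4)(x + 7)
After multiplying by (x + 4): x + 4
After multiplying by (x + 7): x^2 + 11x + 28

x^2 + 11x + 28


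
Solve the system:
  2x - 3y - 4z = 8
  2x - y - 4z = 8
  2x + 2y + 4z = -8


Using Cramer's rule. Expand each determinant along the first row.
D  = 2*[(-1)*4 - (-4)*2] - (-3)*[2*4 - (-4)*2] + (-4)*[2*2 - (-1)*2]
  = 2*(4) - (-3)*(16) + (-4)*(6) = 32
Dx = 8*[(-1)*4 - (-4)*2] - (-3)*[8*4 - (-4)*(-8)] + (-4)*[8*2 - (-1)*(-8)]
  = 8*(4) - (-3)*(0) + (-4)*(8) = 0
Dy = 2*[8*4 - (-4)*(-8)] - 8*[2*4 - (-4)*2] + (-4)*[2*(-8) - 8*2]
  = 2*(0) - 8*(16) + (-4)*(-32) = 0
Dz = 2*[(-1)*(-8) - 8*2] - (-3)*[2*(-8) - 8*2] + 8*[2*2 - (-1)*2]
  = 2*(-8) - (-3)*(-32) + 8*(6) = -64
x = Dx/D = 0/32 = 0, y = Dy/D = 0/32 = 0, z = Dz/D = -64/32 = -2
Check eq1: (2)(0) + (-3)(0) + (-4)(-2) = 8 = 8 ✓
Check eq2: (2)(0) + (-1)(0) + (-4)(-2) = 8 = 8 ✓
Check eq3: (2)(0) + (2)(0) + (4)(-2) = -8 = -8 ✓

x = 0, y = 0, z = -2


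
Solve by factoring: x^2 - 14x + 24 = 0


We need two numbers that multiply to 24 and add to -14.
Those numbers are -2 and -12 (since (-2) * (-12) = 24 and (-2) + (-12) = -14).
So x^2 - 14x + 24 = (x - 2)(x - 12) = 0
Setting each factor to zero: x = 2 or x = 12

x = 2, x = 12


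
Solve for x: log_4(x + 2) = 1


Convert to exponential form: x + 2 = 4^1 = 4
x = 4 - 2 = 2
Check: log_4(2 + 2) = log_4(4) = log_4(4) = 1 ✓

x = 2


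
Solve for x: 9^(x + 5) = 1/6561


Express both sides with the same base.
1/6561 = 9^(-4)
Since the bases match, equate exponents: x + 5 = -4
So x = -4 - (5) = -9

x = -9


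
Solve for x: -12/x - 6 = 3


Subtract -6 from both sides: -12/x = 9
Multiply both sides by x: -12 = 9 * x
Divide by 9: x = -4/3

x = -4/3


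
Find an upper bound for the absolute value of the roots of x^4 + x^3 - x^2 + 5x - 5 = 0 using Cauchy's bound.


Cauchy's bound: all roots r satisfy |r| <= 1 + max(|a_i/a_n|) for i = 0,...,n-1
where a_n is the leading coefficient.

Coefficients: [1, 1, -1, 5, -5]
Leading coefficient a_n = 1
Ratios |a_i/a_n|: 1, 1, 5, 5
Maximum ratio: 5
Cauchy's bound: |r| <= 1 + 5 = 6

Upper bound = 6


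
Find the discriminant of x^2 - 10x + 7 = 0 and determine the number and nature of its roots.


For ax^2 + bx + c = 0, discriminant D = b^2 - 4ac
Here a = 1, b = -10, c = 7
D = (-10)^2 - 4(1)(7) = 100 - 28 = 72

D = 72 > 0 but not a perfect square
The equation has 2 distinct real irrational roots.

Discriminant = 72, 2 distinct real irrational roots


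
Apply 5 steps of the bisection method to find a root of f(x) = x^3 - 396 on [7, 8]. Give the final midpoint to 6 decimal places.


f(x) = x^3 - 396
f(7) = -53 < 0
f(8) = 116 > 0

Step 1: midpoint = (7.000000 + 8.000000)/2 = 7.500000
  f(7.500000) = 25.875000
  f(mid) > 0, so root is in [7.000000, 7.500000]

Step 2: midpoint = (7.000000 + 7.500000)/2 = 7.250000
  f(7.250000) = -14.921875
  f(mid) < 0, so root is in [7.250000, 7.500000]

Step 3: midpoint = (7.250000 + 7.500000)/2 = 7.375000
  f(7.375000) = 5.130859
  f(mid) > 0, so root is in [7.250000, 7.375000]

Step 4: midpoint = (7.250000 + 7.375000)/2 = 7.312500
  f(7.312500) = -4.981201
  f(mid) < 0, so root is in [7.312500, 7.375000]

Step 5: midpoint = (7.312500 + 7.375000)/2 = 7.343750
  f(7.343750) = 0.053314
  f(mid) > 0, so root is in [7.312500, 7.343750]

midpoint = 7.343750


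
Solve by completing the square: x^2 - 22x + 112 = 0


Start: x^2 - 22x + 112 = 0
Move constant: x^2 - 22x = -112
Half of -22 is -11, squared is 121
Add 121 to both sides: x^2 - 22x + 121 = 9
(x - 11)^2 = 9
x - 11 = ±3
x = 11 + 3 = 14 or x = 11 - 3 = 8

x = 8, x = 14


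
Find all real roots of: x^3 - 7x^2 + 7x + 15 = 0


Let p(x) = x^3 - 7x^2 + 7x + 15. By the rational root theorem (leading coefficient 1), any rational root is an integer divisor of 15: try ±1, ±2, ... in turn.
Test x = 1: value = 16 ≠ 0.
Test x = -1: value = 0 ✓, so (x + 1) is a factor.
Synthetic division by (x + 1): bring down 1; 1(-1) - 7 = -8; (-8)(-1) + 7 = 15; 15(-1) + 15 = 0 → quotient x^2 - 8x + 15, remainder 0.
Solve the quadratic x^2 - 8x + 15 = 0: discriminant = (-8)^2 - 4(1)(15) = 64 - 60 = 4.
sqrt(4) = 2, so x = (8 ± 2)/2: x = 5 or x = 3.

x = -1, x = 3, x = 5


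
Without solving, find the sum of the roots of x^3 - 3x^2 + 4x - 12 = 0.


By Vieta's formulas for x^3 + bx^2 + cx + d = 0:
  r1 + r2 + r3 = -b/a = 3
  r1*r2 + r1*r3 + r2*r3 = c/a = 4
  r1*r2*r3 = -d/a = 12


Sum = 3


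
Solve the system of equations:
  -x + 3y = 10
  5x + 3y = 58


Using Cramer's rule:
Determinant D = (-1)(3) - (5)(3) = -3 - 15 = -18
Dx = (10)(3) - (58)(3) = 30 - 174 = -144
Dy = (-1)(58) - (5)(10) = -58 - 50 = -108
x = Dx/D = -144/-18 = 8
y = Dy/D = -108/-18 = 6

x = 8, y = 6


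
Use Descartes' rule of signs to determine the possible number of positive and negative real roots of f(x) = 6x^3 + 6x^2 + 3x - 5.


Descartes' rule of signs:

For positive roots, count sign changes in f(x) = 6x^3 + 6x^2 + 3x - 5:
Signs of coefficients: +, +, +, -
Number of sign changes: 1
Possible positive real roots: 1

For negative roots, examine f(-x) = -6x^3 + 6x^2 - 3x - 5:
Signs of coefficients: -, +, -, -
Number of sign changes: 2
Possible negative real roots: 2, 0

Positive roots: 1; Negative roots: 2 or 0


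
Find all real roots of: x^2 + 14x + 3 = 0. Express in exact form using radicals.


Using the quadratic formula: x = (-b ± sqrt(b^2 - 4ac)) / (2a)
Here a = 1, b = 14, c = 3
Discriminant = b^2 - 4ac = 14^2 - 4(1)(3) = 196 - 12 = 184
Since discriminant = 184 > 0, there are two real roots.
x = (-14 ± 2*sqrt(46)) / 2
Simplifying: x = -7 ± sqrt(46)
Numerically: x ≈ -0.2177 or x ≈ -13.7823

x = -7 + sqrt(46) or x = -7 - sqrt(46)


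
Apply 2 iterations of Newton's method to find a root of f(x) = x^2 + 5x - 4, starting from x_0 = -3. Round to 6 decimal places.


Newton's method: x_(n+1) = x_n - f(x_n)/f'(x_n)
f(x) = x^2 + 5x - 4
f'(x) = 2x + 5

Iteration 1:
  f(-3.000000) = -10.000000
  f'(-3.000000) = -1.000000
  x_1 = -3.000000 - (-10.000000)/(-1.000000) = -13.000000

Iteration 2:
  f(-13.000000) = 100.000000
  f'(-13.000000) = -21.000000
  x_2 = -13.000000 - (100.000000)/(-21.000000) = -8.238095

x_2 = -8.238095


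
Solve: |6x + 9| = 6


An absolute value equation |expr| = 6 gives two cases:
Case 1: 6x + 9 = 6
  6x = -3, so x = -1/2
Case 2: 6x + 9 = -6
  6x = -15, so x = -5/2

x = -5/2, x = -1/2


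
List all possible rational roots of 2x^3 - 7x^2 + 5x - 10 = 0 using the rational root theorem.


Rational root theorem: possible roots are ±p/q where:
  p divides the constant term (-10): p ∈ {1, 2, 5, 10}
  q divides the leading coefficient (2): q ∈ {1, 2}

All possible rational roots: -10, -5, -5/2, -2, -1, -1/2, 1/2, 1, 2, 5/2, 5, 10

-10, -5, -5/2, -2, -1, -1/2, 1/2, 1, 2, 5/2, 5, 10


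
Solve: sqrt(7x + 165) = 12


Square both sides: 7x + 165 = 12^2 = 144
7x = 144 - 165 = -21
x = -3
Check: sqrt(7*(-3) + 165) = sqrt(144) = 12 ✓

x = -3


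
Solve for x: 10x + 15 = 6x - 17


Starting with: 10x + 15 = 6x - 17
Move all x terms to left: (10 - 6)x = -17 - 15
Simplify: 4x = -32
Divide both sides by 4: x = -8

x = -8


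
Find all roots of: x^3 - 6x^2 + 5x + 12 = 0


Let p(x) = x^3 - 6x^2 + 5x + 12. By the rational root theorem (leading coefficient 1), any rational root is an integer divisor of 12: try ±1, ±2, ... in turn.
Test x = 1: value = 12 ≠ 0.
Test x = -1: value = 0 ✓, so (x + 1) is a factor.
Synthetic division by (x + 1): bring down 1; 1(-1) - 6 = -7; (-7)(-1) + 5 = 12; 12(-1) + 12 = 0 → quotient x^2 - 7x + 12, remainder 0.
Solve the quadratic x^2 - 7x + 12 = 0: discriminant = (-7)^2 - 4(1)(12) = 49 - 48 = 1.
sqrt(1) = 1, so x = (7 ± 1)/2: x = 4 or x = 3.
Collecting all roots found:

x = -1, x = 3, x = 4


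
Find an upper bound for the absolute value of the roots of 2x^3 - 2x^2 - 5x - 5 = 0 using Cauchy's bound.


Cauchy's bound: all roots r satisfy |r| <= 1 + max(|a_i/a_n|) for i = 0,...,n-1
where a_n is the leading coefficient.

Coefficients: [2, -2, -5, -5]
Leading coefficient a_n = 2
Ratios |a_i/a_n|: 1, 5/2, 5/2
Maximum ratio: 5/2
Cauchy's bound: |r| <= 1 + 5/2 = 7/2

Upper bound = 7/2


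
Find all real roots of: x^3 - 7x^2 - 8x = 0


The constant term is 0, so x = 0 is a root. Factor out x:
  x(x^2 - 7x - 8) = 0
Solve the quadratic x^2 - 7x - 8 = 0: discriminant = (-7)^2 - 4(1)(-8) = 49 + 32 = 81.
sqrt(81) = 9, so x = (7 ± 9)/2: x = 8 or x = -1.

x = -1, x = 0, x = 8


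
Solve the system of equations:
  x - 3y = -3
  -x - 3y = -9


Using Cramer's rule:
Determinant D = (1)(-3) - (-1)(-3) = -3 - 3 = -6
Dx = (-3)(-3) - (-9)(-3) = 9 - 27 = -18
Dy = (1)(-9) - (-1)(-3) = -9 - 3 = -12
x = Dx/D = -18/-6 = 3
y = Dy/D = -12/-6 = 2

x = 3, y = 2


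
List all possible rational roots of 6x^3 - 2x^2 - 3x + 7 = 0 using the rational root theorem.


Rational root theorem: possible roots are ±p/q where:
  p divides the constant term (7): p ∈ {1, 7}
  q divides the leading coefficient (6): q ∈ {1, 2, 3, 6}

All possible rational roots: -7, -7/2, -7/3, -7/6, -1, -1/2, -1/3, -1/6, 1/6, 1/3, 1/2, 1, 7/6, 7/3, 7/2, 7

-7, -7/2, -7/3, -7/6, -1, -1/2, -1/3, -1/6, 1/6, 1/3, 1/2, 1, 7/6, 7/3, 7/2, 7


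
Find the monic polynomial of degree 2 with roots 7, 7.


A monic polynomial with roots 7, 7 is:
p(x) = (x - 7)(x - 7)
After multiplying by (x - 7): x - 7
After multiplying by (x - 7): x^2 - 14x + 49

x^2 - 14x + 49


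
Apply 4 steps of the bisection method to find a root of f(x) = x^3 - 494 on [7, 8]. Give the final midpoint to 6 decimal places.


f(x) = x^3 - 494
f(7) = -151 < 0
f(8) = 18 > 0

Step 1: midpoint = (7.000000 + 8.000000)/2 = 7.500000
  f(7.500000) = -72.125000
  f(mid) < 0, so root is in [7.500000, 8.000000]

Step 2: midpoint = (7.500000 + 8.000000)/2 = 7.750000
  f(7.750000) = -28.515625
  f(mid) < 0, so root is in [7.750000, 8.000000]

Step 3: midpoint = (7.750000 + 8.000000)/2 = 7.875000
  f(7.875000) = -5.626953
  f(mid) < 0, so root is in [7.875000, 8.000000]

Step 4: midpoint = (7.875000 + 8.000000)/2 = 7.937500
  f(7.937500) = 6.093506
  f(mid) > 0, so root is in [7.875000, 7.937500]

midpoint = 7.937500


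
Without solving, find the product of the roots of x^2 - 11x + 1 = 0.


By Vieta's formulas for ax^2 + bx + c = 0:
  Sum of roots = -b/a
  Product of roots = c/a

Here a = 1, b = -11, c = 1
Sum = -(-11)/1 = 11
Product = 1/1 = 1

Product = 1


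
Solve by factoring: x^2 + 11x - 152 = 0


We need two numbers that multiply to -152 and add to 11.
Those numbers are 19 and -8 (since 19 * (-8) = -152 and 19 + (-8) = 11).
So x^2 + 11x - 152 = (x + 19)(x - 8) = 0
Setting each factor to zero: x = -19 or x = 8

x = -19, x = 8


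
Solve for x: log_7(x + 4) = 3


Convert to exponential form: x + 4 = 7^3 = 343
x = 343 - 4 = 339
Check: log_7(339 + 4) = log_7(343) = log_7(343) = 3 ✓

x = 339


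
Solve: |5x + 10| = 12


An absolute value equation |expr| = 12 gives two cases:
Case 1: 5x + 10 = 12
  5x = 2, so x = 2/5
Case 2: 5x + 10 = -12
  5x = -22, so x = -22/5

x = -22/5, x = 2/5


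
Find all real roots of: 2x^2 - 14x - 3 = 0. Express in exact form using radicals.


Using the quadratic formula: x = (-b ± sqrt(b^2 - 4ac)) / (2a)
Here a = 2, b = -14, c = -3
Discriminant = b^2 - 4ac = (-14)^2 - 4(2)(-3) = 196 + 24 = 220
Since discriminant = 220 > 0, there are two real roots.
x = (14 ± 2*sqrt(55)) / 4
Simplifying: x = (7 ± sqrt(55)) / 2
Numerically: x ≈ 7.2081 or x ≈ -0.2081

x = (7 + sqrt(55)) / 2 or x = (7 - sqrt(55)) / 2


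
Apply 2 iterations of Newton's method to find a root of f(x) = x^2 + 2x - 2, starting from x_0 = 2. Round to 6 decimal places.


Newton's method: x_(n+1) = x_n - f(x_n)/f'(x_n)
f(x) = x^2 + 2x - 2
f'(x) = 2x + 2

Iteration 1:
  f(2.000000) = 6.000000
  f'(2.000000) = 6.000000
  x_1 = 2.000000 - (6.000000)/(6.000000) = 1.000000

Iteration 2:
  f(1.000000) = 1.000000
  f'(1.000000) = 4.000000
  x_2 = 1.000000 - (1.000000)/(4.000000) = 0.750000

x_2 = 0.750000


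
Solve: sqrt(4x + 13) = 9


Square both sides: 4x + 13 = 9^2 = 81
4x = 81 - 13 = 68
x = 17
Check: sqrt(4*17 + 13) = sqrt(81) = 9 ✓

x = 17


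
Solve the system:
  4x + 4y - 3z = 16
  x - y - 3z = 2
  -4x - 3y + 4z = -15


Using Cramer's rule. Expand each determinant along the first row.
D  = 4*[(-1)*4 - (-3)*(-3)] - 4*[1*4 - (-3)*(-4)] + (-3)*[1*(-3) - (-1)*(-4)]
  = 4*(-13) - 4*(-8) + (-3)*(-7) = 1
Dx = 16*[(-1)*4 - (-3)*(-3)] - 4*[2*4 - (-3)*(-15)] + (-3)*[2*(-3) - (-1)*(-15)]
  = 16*(-13) - 4*(-37) + (-3)*(-21) = 3
Dy = 4*[2*4 - (-3)*(-15)] - 16*[1*4 - (-3)*(-4)] + (-3)*[1*(-15) - 2*(-4)]
  = 4*(-37) - 16*(-8) + (-3)*(-7) = 1
Dz = 4*[(-1)*(-15) - 2*(-3)] - 4*[1*(-15) - 2*(-4)] + 16*[1*(-3) - (-1)*(-4)]
  = 4*(21) - 4*(-7) + 16*(-7) = 0
x = Dx/D = 3/1 = 3, y = Dy/D = 1/1 = 1, z = Dz/D = 0/1 = 0
Check eq1: (4)(3) + (4)(1) + (-3)(0) = 16 = 16 ✓
Check eq2: (1)(3) + (-1)(1) + (-3)(0) = 2 = 2 ✓
Check eq3: (-4)(3) + (-3)(1) + (4)(0) = -15 = -15 ✓

x = 3, y = 1, z = 0


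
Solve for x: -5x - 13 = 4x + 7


Starting with: -5x - 13 = 4x + 7
Move all x terms to left: (-5 - 4)x = 7 + 13
Simplify: -9x = 20
Divide both sides by -9: x = -20/9

x = -20/9


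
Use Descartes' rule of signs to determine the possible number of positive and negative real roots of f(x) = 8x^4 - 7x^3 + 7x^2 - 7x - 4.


Descartes' rule of signs:

For positive roots, count sign changes in f(x) = 8x^4 - 7x^3 + 7x^2 - 7x - 4:
Signs of coefficients: +, -, +, -, -
Number of sign changes: 3
Possible positive real roots: 3, 1

For negative roots, examine f(-x) = 8x^4 + 7x^3 + 7x^2 + 7x - 4:
Signs of coefficients: +, +, +, +, -
Number of sign changes: 1
Possible negative real roots: 1

Positive roots: 3 or 1; Negative roots: 1


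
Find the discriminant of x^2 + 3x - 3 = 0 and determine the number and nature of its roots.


For ax^2 + bx + c = 0, discriminant D = b^2 - 4ac
Here a = 1, b = 3, c = -3
D = (3)^2 - 4(1)(-3) = 9 + 12 = 21

D = 21 > 0 but not a perfect square
The equation has 2 distinct real irrational roots.

Discriminant = 21, 2 distinct real irrational roots


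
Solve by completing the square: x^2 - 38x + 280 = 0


Start: x^2 - 38x + 280 = 0
Move constant: x^2 - 38x = -280
Half of -38 is -19, squared is 361
Add 361 to both sides: x^2 - 38x + 361 = 81
(x - 19)^2 = 81
x - 19 = ±9
x = 19 + 9 = 28 or x = 19 - 9 = 10

x = 10, x = 28


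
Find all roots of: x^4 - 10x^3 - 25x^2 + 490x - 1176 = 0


Let p(x) = x^4 - 10x^3 - 25x^2 + 490x - 1176. By the rational root theorem (leading coefficient 1), any rational root is an integer divisor of 1176: try ±1, ±2, ... in turn.
Test x = 1: value = -720 ≠ 0.
Test x = -1: value = -1680 ≠ 0.
Test x = 2: value = -360 ≠ 0.
Test x = -2: value = -2160 ≠ 0.
Test x = 3: value = -120 ≠ 0.
Test x = -3: value = -2520 ≠ 0.
Test x = 4: value = 0 ✓, so (x - 4) is a factor.
Synthetic division by (x - 4): bring down 1; 1(4) - 10 = -6; (-6)(4) - 25 = -49; (-49)(4) + 490 = 294; 294(4) - 1176 = 0 → quotient x^3 - 6x^2 - 49x + 294, remainder 0.
Continue with the quotient x^3 - 6x^2 - 49x + 294 (candidates must divide 294).
Test x = 6: value = 0 ✓, so (x - 6) is a factor.
Synthetic division by (x - 6): bring down 1; 1(6) - 6 = 0; 0(6) - 49 = -49; (-49)(6) + 294 = 0 → quotient x^2 - 49, remainder 0.
Solve the quadratic x^2 - 49 = 0: discriminant = 0^2 - 4(1)(-49) = 0 + 196 = 196.
sqrt(196) = 14, so x = (0 ± 14)/2: x = 7 or x = -7.
Collecting all roots found:

x = -7, x = 4, x = 6, x = 7


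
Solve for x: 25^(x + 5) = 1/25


Express both sides with the same base.
1/25 = 25^(-1)
Since the bases match, equate exponents: x + 5 = -1
So x = -1 - (5) = -6

x = -6


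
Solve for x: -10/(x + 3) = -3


Multiply both sides by (x + 3): -10 = -3(x + 3)
Distribute: -10 = -3x - 9
-3x = -10 + 9 = -1
x = 1/3

x = 1/3


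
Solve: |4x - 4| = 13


An absolute value equation |expr| = 13 gives two cases:
Case 1: 4x - 4 = 13
  4x = 17, so x = 17/4
Case 2: 4x - 4 = -13
  4x = -9, so x = -9/4

x = -9/4, x = 17/4


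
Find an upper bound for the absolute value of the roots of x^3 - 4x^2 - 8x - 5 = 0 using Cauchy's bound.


Cauchy's bound: all roots r satisfy |r| <= 1 + max(|a_i/a_n|) for i = 0,...,n-1
where a_n is the leading coefficient.

Coefficients: [1, -4, -8, -5]
Leading coefficient a_n = 1
Ratios |a_i/a_n|: 4, 8, 5
Maximum ratio: 8
Cauchy's bound: |r| <= 1 + 8 = 9

Upper bound = 9


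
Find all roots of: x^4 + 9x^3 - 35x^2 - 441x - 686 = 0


Let p(x) = x^4 + 9x^3 - 35x^2 - 441x - 686. By the rational root theorem (leading coefficient 1), any rational root is an integer divisor of 686: try ±1, ±2, ... in turn.
Test x = 1: value = -1152 ≠ 0.
Test x = -1: value = -288 ≠ 0.
Test x = 2: value = -1620 ≠ 0.
Test x = -2: value = 0 ✓, so (x + 2) is a factor.
Synthetic division by (x + 2): bring down 1; 1(-2) + 9 = 7; 7(-2) - 35 = -49; (-49)(-2) - 441 = -343; (-343)(-2) - 686 = 0 → quotient x^3 + 7x^2 - 49x - 343, remainder 0.
Continue with the quotient x^3 + 7x^2 - 49x - 343 (candidates must divide 343).
Test x = 7: value = 0 ✓, so (x - 7) is a factor.
Synthetic division by (x - 7): bring down 1; 1(7) + 7 = 14; 14(7) - 49 = 49; 49(7) - 343 = 0 → quotient x^2 + 14x + 49, remainder 0.
Solve the quadratic x^2 + 14x + 49 = 0: discriminant = 14^2 - 4(1)(49) = 196 - 196 = 0.
Discriminant = 0, so a double root: x = -14/2 = -7.
Collecting all roots found:

x = -7 (multiplicity 2), x = -2, x = 7


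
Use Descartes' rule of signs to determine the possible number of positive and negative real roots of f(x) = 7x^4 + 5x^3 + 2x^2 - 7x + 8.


Descartes' rule of signs:

For positive roots, count sign changes in f(x) = 7x^4 + 5x^3 + 2x^2 - 7x + 8:
Signs of coefficients: +, +, +, -, +
Number of sign changes: 2
Possible positive real roots: 2, 0

For negative roots, examine f(-x) = 7x^4 - 5x^3 + 2x^2 + 7x + 8:
Signs of coefficients: +, -, +, +, +
Number of sign changes: 2
Possible negative real roots: 2, 0

Positive roots: 2 or 0; Negative roots: 2 or 0


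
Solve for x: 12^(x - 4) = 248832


Express both sides with the same base.
248832 = 12^5
Since the bases match, equate exponents: x - 4 = 5
So x = 5 - (-4) = 9

x = 9


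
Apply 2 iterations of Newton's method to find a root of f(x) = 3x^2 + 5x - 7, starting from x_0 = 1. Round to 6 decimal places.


Newton's method: x_(n+1) = x_n - f(x_n)/f'(x_n)
f(x) = 3x^2 + 5x - 7
f'(x) = 6x + 5

Iteration 1:
  f(1.000000) = 1.000000
  f'(1.000000) = 11.000000
  x_1 = 1.000000 - (1.000000)/(11.000000) = 0.909091

Iteration 2:
  f(0.909091) = 0.024793
  f'(0.909091) = 10.454545
  x_2 = 0.909091 - (0.024793)/(10.454545) = 0.906719

x_2 = 0.906719


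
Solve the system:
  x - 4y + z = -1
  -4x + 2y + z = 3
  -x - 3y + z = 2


Using Cramer's rule. Expand each determinant along the first row.
D  = 1*[2*1 - 1*(-3)] - (-4)*[(-4)*1 - 1*(-1)] + 1*[(-4)*(-3) - 2*(-1)]
  = 1*(5) - (-4)*(-3) + 1*(14) = 7
Dx = (-1)*[2*1 - 1*(-3)] - (-4)*[3*1 - 1*2] + 1*[3*(-3) - 2*2]
  = (-1)*(5) - (-4)*(1) + 1*(-13) = -14
Dy = 1*[3*1 - 1*2] - (-1)*[(-4)*1 - 1*(-1)] + 1*[(-4)*2 - 3*(-1)]
  = 1*(1) - (-1)*(-3) + 1*(-5) = -7
Dz = 1*[2*2 - 3*(-3)] - (-4)*[(-4)*2 - 3*(-1)] + (-1)*[(-4)*(-3) - 2*(-1)]
  = 1*(13) - (-4)*(-5) + (-1)*(14) = -21
x = Dx/D = -14/7 = -2, y = Dy/D = -7/7 = -1, z = Dz/D = -21/7 = -3
Check eq1: (1)(-2) + (-4)(-1) + (1)(-3) = -1 = -1 ✓
Check eq2: (-4)(-2) + (2)(-1) + (1)(-3) = 3 = 3 ✓
Check eq3: (-1)(-2) + (-3)(-1) + (1)(-3) = 2 = 2 ✓

x = -2, y = -1, z = -3


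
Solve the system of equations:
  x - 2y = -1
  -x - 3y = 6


Using Cramer's rule:
Determinant D = (1)(-3) - (-1)(-2) = -3 - 2 = -5
Dx = (-1)(-3) - (6)(-2) = 3 + 12 = 15
Dy = (1)(6) - (-1)(-1) = 6 - 1 = 5
x = Dx/D = 15/-5 = -3
y = Dy/D = 5/-5 = -1

x = -3, y = -1


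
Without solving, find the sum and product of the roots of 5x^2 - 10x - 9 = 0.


By Vieta's formulas for ax^2 + bx + c = 0:
  Sum of roots = -b/a
  Product of roots = c/a

Here a = 5, b = -10, c = -9
Sum = -(-10)/5 = 2
Product = -9/5 = -9/5

Sum = 2, Product = -9/5


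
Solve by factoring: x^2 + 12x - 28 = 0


We need two numbers that multiply to -28 and add to 12.
Those numbers are -2 and 14 (since (-2) * 14 = -28 and (-2) + 14 = 12).
So x^2 + 12x - 28 = (x - 2)(x + 14) = 0
Setting each factor to zero: x = 2 or x = -14

x = -14, x = 2


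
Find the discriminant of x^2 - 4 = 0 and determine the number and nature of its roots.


For ax^2 + bx + c = 0, discriminant D = b^2 - 4ac
Here a = 1, b = 0, c = -4
D = (0)^2 - 4(1)(-4) = 0 + 16 = 16

D = 16 > 0 and is a perfect square (sqrt = 4)
The equation has 2 distinct real rational roots.

Discriminant = 16, 2 distinct real rational roots


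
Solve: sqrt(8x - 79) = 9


Square both sides: 8x - 79 = 9^2 = 81
8x = 81 + 79 = 160
x = 20
Check: sqrt(8*20 - 79) = sqrt(81) = 9 ✓

x = 20


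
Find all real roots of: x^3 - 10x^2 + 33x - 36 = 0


Let p(x) = x^3 - 10x^2 + 33x - 36. By the rational root theorem (leading coefficient 1), any rational root is an integer divisor of 36: try ±1, ±2, ... in turn.
Test x = 1: value = -12 ≠ 0.
Test x = -1: value = -80 ≠ 0.
Test x = 2: value = -2 ≠ 0.
Test x = -2: value = -150 ≠ 0.
Test x = 3: value = 0 ✓, so (x - 3) is a factor.
Synthetic division by (x - 3): bring down 1; 1(3) - 10 = -7; (-7)(3) + 33 = 12; 12(3) - 36 = 0 → quotient x^2 - 7x + 12, remainder 0.
Solve the quadratic x^2 - 7x + 12 = 0: discriminant = (-7)^2 - 4(1)(12) = 49 - 48 = 1.
sqrt(1) = 1, so x = (7 ± 1)/2: x = 4 or x = 3.

x = 3 (multiplicity 2), x = 4


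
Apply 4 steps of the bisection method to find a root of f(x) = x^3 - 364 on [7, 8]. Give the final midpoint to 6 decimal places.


f(x) = x^3 - 364
f(7) = -21 < 0
f(8) = 148 > 0

Step 1: midpoint = (7.000000 + 8.000000)/2 = 7.500000
  f(7.500000) = 57.875000
  f(mid) > 0, so root is in [7.000000, 7.500000]

Step 2: midpoint = (7.000000 + 7.500000)/2 = 7.250000
  f(7.250000) = 17.078125
  f(mid) > 0, so root is in [7.000000, 7.250000]

Step 3: midpoint = (7.000000 + 7.250000)/2 = 7.125000
  f(7.125000) = -2.294922
  f(mid) < 0, so root is in [7.125000, 7.250000]

Step 4: midpoint = (7.125000 + 7.250000)/2 = 7.187500
  f(7.187500) = 7.307373
  f(mid) > 0, so root is in [7.125000, 7.187500]

midpoint = 7.187500


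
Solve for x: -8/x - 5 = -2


Subtract -5 from both sides: -8/x = 3
Multiply both sides by x: -8 = 3 * x
Divide by 3: x = -8/3

x = -8/3


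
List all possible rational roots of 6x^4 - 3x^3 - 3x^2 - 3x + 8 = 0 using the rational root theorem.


Rational root theorem: possible roots are ±p/q where:
  p divides the constant term (8): p ∈ {1, 2, 4, 8}
  q divides the leading coefficient (6): q ∈ {1, 2, 3, 6}

All possible rational roots: -8, -4, -8/3, -2, -4/3, -1, -2/3, -1/2, -1/3, -1/6, 1/6, 1/3, 1/2, 2/3, 1, 4/3, 2, 8/3, 4, 8

-8, -4, -8/3, -2, -4/3, -1, -2/3, -1/2, -1/3, -1/6, 1/6, 1/3, 1/2, 2/3, 1, 4/3, 2, 8/3, 4, 8
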